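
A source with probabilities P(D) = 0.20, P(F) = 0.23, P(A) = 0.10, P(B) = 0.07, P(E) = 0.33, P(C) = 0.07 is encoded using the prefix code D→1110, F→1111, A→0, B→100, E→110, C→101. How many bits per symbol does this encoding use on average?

L̄ = Σ pᵢ·ℓᵢ = 0.20·4 + 0.23·4 + 0.10·1 + 0.07·3 + 0.33·3 + 0.07·3 = 3.23 bits/symbol.

3.23 bits/symbol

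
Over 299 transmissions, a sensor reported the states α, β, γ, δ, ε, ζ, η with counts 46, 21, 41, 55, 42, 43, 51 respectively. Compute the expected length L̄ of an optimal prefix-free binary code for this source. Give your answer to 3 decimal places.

Probabilities are the counts divided by 299.
Repeatedly combine the two least-probable nodes; the expected code length is the sum of the merged weights.
merge 21/299 + 41/299 → 62/299
merge 42/299 + 43/299 → 85/299
merge 2/13 + 51/299 → 97/299
merge 55/299 + 62/299 → 9/23
merge 85/299 + 97/299 → 14/23
merge 9/23 + 14/23 → 1
L = 62/299 + 85/299 + 97/299 + 9/23 + 14/23 + 1 = 842/299 ≈ 2.816 bits/symbol.

2.816 bits/symbol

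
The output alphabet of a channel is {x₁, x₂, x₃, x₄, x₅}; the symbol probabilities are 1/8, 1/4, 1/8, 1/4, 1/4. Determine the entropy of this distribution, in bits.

Each probability is a power of 1/2, so log₂(1/p) is an integer.
H = Σ p·log₂(1/p) = 1/8·3 + 1/4·2 + 1/8·3 + 1/4·2 + 1/4·2 = 2.25 bits.

2.25 bits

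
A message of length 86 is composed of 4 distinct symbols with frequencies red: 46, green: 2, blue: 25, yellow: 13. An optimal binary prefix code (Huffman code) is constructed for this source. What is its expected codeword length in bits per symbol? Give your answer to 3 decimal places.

1.640 bits/symbol

Probabilities are the counts divided by 86.
Repeatedly combine the two least-probable nodes; the expected code length is the sum of the merged weights.
merge 1/43 + 13/86 → 15/86
merge 15/86 + 25/86 → 20/43
merge 20/43 + 23/43 → 1
L = 15/86 + 20/43 + 1 = 141/86 ≈ 1.640 bits/symbol.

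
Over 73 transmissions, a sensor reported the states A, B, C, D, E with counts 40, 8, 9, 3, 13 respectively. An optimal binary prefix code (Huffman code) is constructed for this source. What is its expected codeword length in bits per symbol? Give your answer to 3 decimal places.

1.877 bits/symbol

Probabilities are the counts divided by 73.
Repeatedly combine the two least-probable nodes; the expected code length is the sum of the merged weights.
merge 3/73 + 8/73 → 11/73
merge 9/73 + 11/73 → 20/73
merge 13/73 + 20/73 → 33/73
merge 33/73 + 40/73 → 1
L = 11/73 + 20/73 + 33/73 + 1 = 137/73 ≈ 1.877 bits/symbol.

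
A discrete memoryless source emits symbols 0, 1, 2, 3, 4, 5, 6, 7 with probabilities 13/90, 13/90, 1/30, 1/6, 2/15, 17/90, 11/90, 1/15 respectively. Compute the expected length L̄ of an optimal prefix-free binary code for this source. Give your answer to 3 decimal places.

Repeatedly combine the two least-probable nodes; the expected code length is the sum of the merged weights.
merge 1/30 + 1/15 → 1/10
merge 1/10 + 11/90 → 2/9
merge 2/15 + 13/90 → 5/18
merge 13/90 + 1/6 → 14/45
merge 17/90 + 2/9 → 37/90
merge 5/18 + 14/45 → 53/90
merge 37/90 + 53/90 → 1
L = 1/10 + 2/9 + 5/18 + 14/45 + 37/90 + 53/90 + 1 = 131/45 ≈ 2.911 bits/symbol.

2.911 bits/symbol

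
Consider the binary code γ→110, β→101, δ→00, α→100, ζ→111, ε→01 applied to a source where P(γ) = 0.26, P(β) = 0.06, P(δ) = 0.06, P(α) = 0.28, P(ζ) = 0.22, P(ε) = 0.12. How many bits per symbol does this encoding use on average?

2.82 bits/symbol

L̄ = Σ pᵢ·ℓᵢ = 0.26·3 + 0.06·3 + 0.06·2 + 0.28·3 + 0.22·3 + 0.12·2 = 2.82 bits/symbol.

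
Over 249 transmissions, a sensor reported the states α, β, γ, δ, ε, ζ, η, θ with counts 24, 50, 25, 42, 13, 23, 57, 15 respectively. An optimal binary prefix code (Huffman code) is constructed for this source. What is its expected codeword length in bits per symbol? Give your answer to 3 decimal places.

Probabilities are the counts divided by 249.
Repeatedly combine the two least-probable nodes; the expected code length is the sum of the merged weights.
merge 13/249 + 5/83 → 28/249
merge 23/249 + 8/83 → 47/249
merge 25/249 + 28/249 → 53/249
merge 14/83 + 47/249 → 89/249
merge 50/249 + 53/249 → 103/249
merge 19/83 + 89/249 → 146/249
merge 103/249 + 146/249 → 1
L = 28/249 + 47/249 + 53/249 + 89/249 + 103/249 + 146/249 + 1 = 715/249 ≈ 2.871 bits/symbol.

2.871 bits/symbol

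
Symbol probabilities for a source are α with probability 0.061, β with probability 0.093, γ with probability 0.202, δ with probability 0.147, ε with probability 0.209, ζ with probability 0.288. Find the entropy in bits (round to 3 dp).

H = −Σ pᵢ log₂ pᵢ.
−0.061·log₂(0.061) = 0.2461
−0.093·log₂(0.093) = 0.3187
−0.202·log₂(0.202) = 0.4661
−0.147·log₂(0.147) = 0.4066
−0.209·log₂(0.209) = 0.4720
−0.288·log₂(0.288) = 0.5172
Sum ≈ 2.4268 → 2.427 bits.

2.427 bits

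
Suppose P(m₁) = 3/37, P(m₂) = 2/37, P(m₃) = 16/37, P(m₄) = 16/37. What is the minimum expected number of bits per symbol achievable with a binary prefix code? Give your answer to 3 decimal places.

Repeatedly combine the two least-probable nodes; the expected code length is the sum of the merged weights.
merge 2/37 + 3/37 → 5/37
merge 5/37 + 16/37 → 21/37
merge 16/37 + 21/37 → 1
L = 5/37 + 21/37 + 1 = 63/37 ≈ 1.703 bits/symbol.

1.703 bits/symbol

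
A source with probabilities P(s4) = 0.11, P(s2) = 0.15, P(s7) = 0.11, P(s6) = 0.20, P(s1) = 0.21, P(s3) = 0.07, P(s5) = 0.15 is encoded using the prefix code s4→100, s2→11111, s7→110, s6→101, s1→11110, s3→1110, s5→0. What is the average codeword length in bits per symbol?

L̄ = Σ pᵢ·ℓᵢ = 0.11·3 + 0.15·5 + 0.11·3 + 0.20·3 + 0.21·5 + 0.07·4 + 0.15·1 = 3.49 bits/symbol.

3.49 bits/symbol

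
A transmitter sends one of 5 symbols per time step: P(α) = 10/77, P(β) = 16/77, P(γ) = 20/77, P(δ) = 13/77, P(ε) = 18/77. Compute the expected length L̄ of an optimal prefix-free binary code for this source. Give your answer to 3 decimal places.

Repeatedly combine the two least-probable nodes; the expected code length is the sum of the merged weights.
merge 10/77 + 13/77 → 23/77
merge 16/77 + 18/77 → 34/77
merge 20/77 + 23/77 → 43/77
merge 34/77 + 43/77 → 1
L = 23/77 + 34/77 + 43/77 + 1 = 177/77 ≈ 2.299 bits/symbol.

2.299 bits/symbol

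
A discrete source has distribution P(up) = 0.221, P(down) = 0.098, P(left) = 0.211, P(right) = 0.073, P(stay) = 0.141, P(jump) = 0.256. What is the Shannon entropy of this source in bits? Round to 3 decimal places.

H = −Σ pᵢ log₂ pᵢ.
−0.221·log₂(0.221) = 0.4813
−0.098·log₂(0.098) = 0.3284
−0.211·log₂(0.211) = 0.4736
−0.073·log₂(0.073) = 0.2756
−0.141·log₂(0.141) = 0.3985
−0.256·log₂(0.256) = 0.5032
Sum ≈ 2.4607 → 2.461 bits.

2.461 bits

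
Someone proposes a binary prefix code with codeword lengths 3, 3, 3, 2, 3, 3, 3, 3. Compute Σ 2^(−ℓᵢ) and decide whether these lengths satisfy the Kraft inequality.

With common denominator 2^3 = 8: Σ 2^(−ℓᵢ) = 1/8 + 1/8 + 1/8 + 2/8 + 1/8 + 1/8 + 1/8 + 1/8 = 9/8 = 1.125.
Kraft's inequality requires Σ ≤ 1; here Σ = 1.125 > 1, so no such prefix code exists.

1.125; no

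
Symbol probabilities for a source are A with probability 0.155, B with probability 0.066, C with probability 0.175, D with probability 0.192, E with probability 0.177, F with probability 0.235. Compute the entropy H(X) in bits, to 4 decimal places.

H = −Σ pᵢ log₂ pᵢ.
−0.155·log₂(0.155) = 0.4169
−0.066·log₂(0.066) = 0.2588
−0.175·log₂(0.175) = 0.4401
−0.192·log₂(0.192) = 0.4571
−0.177·log₂(0.177) = 0.4422
−0.235·log₂(0.235) = 0.4910
Sum ≈ 2.5060 → 2.5060 bits.

2.5060 bits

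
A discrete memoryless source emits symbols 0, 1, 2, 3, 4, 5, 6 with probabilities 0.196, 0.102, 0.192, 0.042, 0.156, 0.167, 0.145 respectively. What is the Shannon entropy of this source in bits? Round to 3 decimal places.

H = −Σ pᵢ log₂ pᵢ.
−0.196·log₂(0.196) = 0.4608
−0.102·log₂(0.102) = 0.3359
−0.192·log₂(0.192) = 0.4571
−0.042·log₂(0.042) = 0.1921
−0.156·log₂(0.156) = 0.4181
−0.167·log₂(0.167) = 0.4312
−0.145·log₂(0.145) = 0.4040
Sum ≈ 2.6992 → 2.699 bits.

2.699 bits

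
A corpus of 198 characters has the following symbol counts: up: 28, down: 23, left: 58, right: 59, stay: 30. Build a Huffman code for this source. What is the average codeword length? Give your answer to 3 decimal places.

2.258 bits/symbol

Probabilities are the counts divided by 198.
Repeatedly combine the two least-probable nodes; the expected code length is the sum of the merged weights.
merge 23/198 + 14/99 → 17/66
merge 5/33 + 17/66 → 9/22
merge 29/99 + 59/198 → 13/22
merge 9/22 + 13/22 → 1
L = 17/66 + 9/22 + 13/22 + 1 = 149/66 ≈ 2.258 bits/symbol.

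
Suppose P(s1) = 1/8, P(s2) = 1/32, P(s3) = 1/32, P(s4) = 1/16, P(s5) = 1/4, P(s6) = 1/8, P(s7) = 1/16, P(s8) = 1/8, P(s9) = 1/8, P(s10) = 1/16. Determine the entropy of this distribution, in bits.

Each probability is a power of 1/2, so log₂(1/p) is an integer.
H = Σ p·log₂(1/p) = 1/8·3 + 1/32·5 + 1/32·5 + 1/16·4 + 1/4·2 + 1/8·3 + 1/16·4 + 1/8·3 + 1/8·3 + 1/16·4 = 3.0625 bits.

3.0625 bits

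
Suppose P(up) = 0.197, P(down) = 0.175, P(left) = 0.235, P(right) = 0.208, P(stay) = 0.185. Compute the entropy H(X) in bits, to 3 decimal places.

H = −Σ pᵢ log₂ pᵢ.
−0.197·log₂(0.197) = 0.4617
−0.175·log₂(0.175) = 0.4401
−0.235·log₂(0.235) = 0.4910
−0.208·log₂(0.208) = 0.4712
−0.185·log₂(0.185) = 0.4504
Sum ≈ 2.3143 → 2.314 bits.

2.314 bits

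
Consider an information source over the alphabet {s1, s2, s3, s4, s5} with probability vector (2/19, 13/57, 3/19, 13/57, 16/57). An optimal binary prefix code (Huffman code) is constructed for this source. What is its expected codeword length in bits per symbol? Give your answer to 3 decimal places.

Repeatedly combine the two least-probable nodes; the expected code length is the sum of the merged weights.
merge 2/19 + 3/19 → 5/19
merge 13/57 + 13/57 → 26/57
merge 5/19 + 16/57 → 31/57
merge 26/57 + 31/57 → 1
L = 5/19 + 26/57 + 31/57 + 1 = 43/19 ≈ 2.263 bits/symbol.

2.263 bits/symbol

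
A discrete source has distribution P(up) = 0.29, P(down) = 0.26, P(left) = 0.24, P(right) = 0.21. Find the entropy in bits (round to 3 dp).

1.990 bits

H = −Σ pᵢ log₂ pᵢ.
−0.29·log₂(0.29) = 0.5179
−0.26·log₂(0.26) = 0.5053
−0.24·log₂(0.24) = 0.4941
−0.21·log₂(0.21) = 0.4728
Sum ≈ 1.9901 → 1.990 bits.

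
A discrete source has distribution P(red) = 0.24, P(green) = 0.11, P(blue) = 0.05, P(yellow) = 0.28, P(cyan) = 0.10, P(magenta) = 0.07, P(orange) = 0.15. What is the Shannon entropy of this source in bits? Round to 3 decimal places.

H = −Σ pᵢ log₂ pᵢ.
−0.24·log₂(0.24) = 0.4941
−0.11·log₂(0.11) = 0.3503
−0.05·log₂(0.05) = 0.2161
−0.28·log₂(0.28) = 0.5142
−0.10·log₂(0.10) = 0.3322
−0.07·log₂(0.07) = 0.2686
−0.15·log₂(0.15) = 0.4105
Sum ≈ 2.5860 → 2.586 bits.

2.586 bits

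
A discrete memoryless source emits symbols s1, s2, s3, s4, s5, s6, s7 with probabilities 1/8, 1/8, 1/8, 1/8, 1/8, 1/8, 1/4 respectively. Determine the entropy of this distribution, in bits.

Each probability is a power of 1/2, so log₂(1/p) is an integer.
H = Σ p·log₂(1/p) = 1/8·3 + 1/8·3 + 1/8·3 + 1/8·3 + 1/8·3 + 1/8·3 + 1/4·2 = 2.75 bits.

2.75 bits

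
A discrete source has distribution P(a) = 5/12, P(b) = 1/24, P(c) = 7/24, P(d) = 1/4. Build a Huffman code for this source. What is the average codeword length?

Repeatedly combine the two least-probable nodes; the expected code length is the sum of the merged weights.
merge 1/24 + 1/4 → 7/24
merge 7/24 + 7/24 → 7/12
merge 5/12 + 7/12 → 1
L = 7/24 + 7/12 + 1 = 15/8 = 1.875 bits/symbol.

1.875 bits/symbol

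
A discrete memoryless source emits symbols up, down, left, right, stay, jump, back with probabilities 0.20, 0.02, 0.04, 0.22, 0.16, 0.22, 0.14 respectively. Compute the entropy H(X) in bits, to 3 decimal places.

H = −Σ pᵢ log₂ pᵢ.
−0.20·log₂(0.20) = 0.4644
−0.02·log₂(0.02) = 0.1129
−0.04·log₂(0.04) = 0.1858
−0.22·log₂(0.22) = 0.4806
−0.16·log₂(0.16) = 0.4230
−0.22·log₂(0.22) = 0.4806
−0.14·log₂(0.14) = 0.3971
Sum ≈ 2.5443 → 2.544 bits.

2.544 bits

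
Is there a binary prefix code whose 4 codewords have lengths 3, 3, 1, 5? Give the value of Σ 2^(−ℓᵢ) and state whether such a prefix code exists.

With common denominator 2^5 = 32: Σ 2^(−ℓᵢ) = 4/32 + 4/32 + 16/32 + 1/32 = 25/32 = 0.78125.
Kraft's inequality requires Σ ≤ 1; here Σ = 0.78125 ≤ 1, so such a prefix code exists.

0.78125; yes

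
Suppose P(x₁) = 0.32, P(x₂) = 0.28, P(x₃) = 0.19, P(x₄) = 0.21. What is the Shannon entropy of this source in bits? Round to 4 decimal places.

1.9683 bits

H = −Σ pᵢ log₂ pᵢ.
−0.32·log₂(0.32) = 0.5260
−0.28·log₂(0.28) = 0.5142
−0.19·log₂(0.19) = 0.4552
−0.21·log₂(0.21) = 0.4728
Sum ≈ 1.9683 → 1.9683 bits.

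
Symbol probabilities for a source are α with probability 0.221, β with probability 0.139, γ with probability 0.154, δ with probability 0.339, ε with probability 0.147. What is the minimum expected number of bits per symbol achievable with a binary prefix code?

2.286 bits/symbol

Repeatedly combine the two least-probable nodes; the expected code length is the sum of the merged weights.
merge 139/1000 + 147/1000 → 143/500
merge 77/500 + 221/1000 → 3/8
merge 143/500 + 339/1000 → 5/8
merge 3/8 + 5/8 → 1
L = 143/500 + 3/8 + 5/8 + 1 = 1143/500 = 2.286 bits/symbol.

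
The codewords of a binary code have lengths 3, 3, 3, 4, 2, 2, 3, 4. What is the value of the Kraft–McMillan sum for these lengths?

1.125

With common denominator 2^4 = 16: Σ 2^(−ℓᵢ) = 2/16 + 2/16 + 2/16 + 1/16 + 4/16 + 4/16 + 2/16 + 1/16 = 18/16 = 1.125.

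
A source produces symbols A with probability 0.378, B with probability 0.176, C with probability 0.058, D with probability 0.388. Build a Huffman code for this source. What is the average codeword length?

1.846 bits/symbol

Repeatedly combine the two least-probable nodes; the expected code length is the sum of the merged weights.
merge 29/500 + 22/125 → 117/500
merge 117/500 + 189/500 → 153/250
merge 97/250 + 153/250 → 1
L = 117/500 + 153/250 + 1 = 923/500 = 1.846 bits/symbol.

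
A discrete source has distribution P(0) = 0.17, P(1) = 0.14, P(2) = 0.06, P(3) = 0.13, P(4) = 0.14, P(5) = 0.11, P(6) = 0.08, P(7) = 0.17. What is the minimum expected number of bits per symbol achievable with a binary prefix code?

2.97 bits/symbol

Repeatedly combine the two least-probable nodes; the expected code length is the sum of the merged weights.
merge 3/50 + 2/25 → 7/50
merge 11/100 + 13/100 → 6/25
merge 7/50 + 7/50 → 7/25
merge 7/50 + 17/100 → 31/100
merge 17/100 + 6/25 → 41/100
merge 7/25 + 31/100 → 59/100
merge 41/100 + 59/100 → 1
L = 7/50 + 6/25 + 7/25 + 31/100 + 41/100 + 59/100 + 1 = 297/100 = 2.97 bits/symbol.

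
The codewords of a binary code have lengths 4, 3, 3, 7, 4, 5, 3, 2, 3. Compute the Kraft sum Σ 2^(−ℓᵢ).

0.9140625

With common denominator 2^7 = 128: Σ 2^(−ℓᵢ) = 8/128 + 16/128 + 16/128 + 1/128 + 8/128 + 4/128 + 16/128 + 32/128 + 16/128 = 117/128 = 0.9140625.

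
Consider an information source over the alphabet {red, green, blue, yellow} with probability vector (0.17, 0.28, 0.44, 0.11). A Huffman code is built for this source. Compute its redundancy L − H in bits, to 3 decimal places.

0.020 bits

Entropy H = −Σ p log₂ p ≈ 1.8202 bits.
Huffman merges: 11/100+17/100→7/25; 7/25+7/25→14/25; 11/25+14/25→1. L = 46/25 ≈ 1.8400.
L − H = 1.8400 − 1.8202 = 0.020 bits.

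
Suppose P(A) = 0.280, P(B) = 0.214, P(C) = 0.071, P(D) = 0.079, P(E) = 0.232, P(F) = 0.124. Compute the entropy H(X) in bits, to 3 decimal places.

2.413 bits

H = −Σ pᵢ log₂ pᵢ.
−0.280·log₂(0.280) = 0.5142
−0.214·log₂(0.214) = 0.4760
−0.071·log₂(0.071) = 0.2709
−0.079·log₂(0.079) = 0.2893
−0.232·log₂(0.232) = 0.4890
−0.124·log₂(0.124) = 0.3734
Sum ≈ 2.4129 → 2.413 bits.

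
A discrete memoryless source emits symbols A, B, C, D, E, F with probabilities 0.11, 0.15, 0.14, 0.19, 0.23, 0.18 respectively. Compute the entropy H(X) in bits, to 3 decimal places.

H = −Σ pᵢ log₂ pᵢ.
−0.11·log₂(0.11) = 0.3503
−0.15·log₂(0.15) = 0.4105
−0.14·log₂(0.14) = 0.3971
−0.19·log₂(0.19) = 0.4552
−0.23·log₂(0.23) = 0.4877
−0.18·log₂(0.18) = 0.4453
Sum ≈ 2.5461 → 2.546 bits.

2.546 bits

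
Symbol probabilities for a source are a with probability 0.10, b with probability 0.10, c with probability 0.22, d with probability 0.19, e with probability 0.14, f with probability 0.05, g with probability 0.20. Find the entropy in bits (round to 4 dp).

2.6778 bits

H = −Σ pᵢ log₂ pᵢ.
−0.10·log₂(0.10) = 0.3322
−0.10·log₂(0.10) = 0.3322
−0.22·log₂(0.22) = 0.4806
−0.19·log₂(0.19) = 0.4552
−0.14·log₂(0.14) = 0.3971
−0.05·log₂(0.05) = 0.2161
−0.20·log₂(0.20) = 0.4644
Sum ≈ 2.6778 → 2.6778 bits.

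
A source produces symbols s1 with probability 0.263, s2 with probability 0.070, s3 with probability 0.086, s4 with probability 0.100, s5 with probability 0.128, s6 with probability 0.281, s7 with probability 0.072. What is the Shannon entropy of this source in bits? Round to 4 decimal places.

H = −Σ pᵢ log₂ pᵢ.
−0.263·log₂(0.263) = 0.5068
−0.070·log₂(0.070) = 0.2686
−0.086·log₂(0.086) = 0.3044
−0.100·log₂(0.100) = 0.3322
−0.128·log₂(0.128) = 0.3796
−0.281·log₂(0.281) = 0.5146
−0.072·log₂(0.072) = 0.2733
Sum ≈ 2.5794 → 2.5794 bits.

2.5794 bits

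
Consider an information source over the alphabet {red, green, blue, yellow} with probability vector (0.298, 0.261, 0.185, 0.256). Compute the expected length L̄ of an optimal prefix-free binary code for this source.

2 bits/symbol

Repeatedly combine the two least-probable nodes; the expected code length is the sum of the merged weights.
merge 37/200 + 32/125 → 441/1000
merge 261/1000 + 149/500 → 559/1000
merge 441/1000 + 559/1000 → 1
L = 441/1000 + 559/1000 + 1 = 2 bits/symbol.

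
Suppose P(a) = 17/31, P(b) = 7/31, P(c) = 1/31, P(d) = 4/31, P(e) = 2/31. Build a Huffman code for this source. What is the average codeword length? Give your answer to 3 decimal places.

1.774 bits/symbol

Repeatedly combine the two least-probable nodes; the expected code length is the sum of the merged weights.
merge 1/31 + 2/31 → 3/31
merge 3/31 + 4/31 → 7/31
merge 7/31 + 7/31 → 14/31
merge 14/31 + 17/31 → 1
L = 3/31 + 7/31 + 14/31 + 1 = 55/31 ≈ 1.774 bits/symbol.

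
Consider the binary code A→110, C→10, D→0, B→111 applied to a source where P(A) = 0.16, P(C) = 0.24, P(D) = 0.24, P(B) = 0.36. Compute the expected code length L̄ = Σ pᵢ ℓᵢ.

L̄ = Σ pᵢ·ℓᵢ = 0.16·3 + 0.24·2 + 0.24·1 + 0.36·3 = 2.28 bits/symbol.

2.28 bits/symbol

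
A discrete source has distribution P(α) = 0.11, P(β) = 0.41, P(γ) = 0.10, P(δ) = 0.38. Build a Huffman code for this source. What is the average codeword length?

1.8 bits/symbol

Repeatedly combine the two least-probable nodes; the expected code length is the sum of the merged weights.
merge 1/10 + 11/100 → 21/100
merge 21/100 + 19/50 → 59/100
merge 41/100 + 59/100 → 1
L = 21/100 + 59/100 + 1 = 9/5 = 1.8 bits/symbol.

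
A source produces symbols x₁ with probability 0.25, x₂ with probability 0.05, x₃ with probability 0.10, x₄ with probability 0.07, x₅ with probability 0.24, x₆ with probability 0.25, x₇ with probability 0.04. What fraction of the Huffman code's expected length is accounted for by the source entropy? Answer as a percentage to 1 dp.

99.5%

Entropy H = −Σ p log₂ p ≈ 2.4967 bits.
Huffman merges: 1/25+1/20→9/100; 7/100+9/100→4/25; 1/10+4/25→13/50; 6/25+1/4→49/100; 1/4+13/50→51/100; 49/100+51/100→1. L = 251/100 ≈ 2.5100.
Efficiency = H/L = 2.4967/2.5100 = 99.5%.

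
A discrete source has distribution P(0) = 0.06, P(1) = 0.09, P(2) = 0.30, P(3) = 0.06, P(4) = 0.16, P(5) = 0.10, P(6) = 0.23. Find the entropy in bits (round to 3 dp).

H = −Σ pᵢ log₂ pᵢ.
−0.06·log₂(0.06) = 0.2435
−0.09·log₂(0.09) = 0.3127
−0.30·log₂(0.30) = 0.5211
−0.06·log₂(0.06) = 0.2435
−0.16·log₂(0.16) = 0.4230
−0.10·log₂(0.10) = 0.3322
−0.23·log₂(0.23) = 0.4877
Sum ≈ 2.5637 → 2.564 bits.

2.564 bits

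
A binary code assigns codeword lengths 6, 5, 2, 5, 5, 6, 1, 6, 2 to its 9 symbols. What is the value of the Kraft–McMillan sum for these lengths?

With common denominator 2^6 = 64: Σ 2^(−ℓᵢ) = 1/64 + 2/64 + 16/64 + 2/64 + 2/64 + 1/64 + 32/64 + 1/64 + 16/64 = 73/64 = 1.140625.

1.140625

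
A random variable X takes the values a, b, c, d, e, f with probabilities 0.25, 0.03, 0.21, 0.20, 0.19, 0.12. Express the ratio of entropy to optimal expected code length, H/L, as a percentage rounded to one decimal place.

Entropy H = −Σ p log₂ p ≈ 2.4113 bits.
Huffman merges: 3/100+3/25→3/20; 3/20+19/100→17/50; 1/5+21/100→41/100; 1/4+17/50→59/100; 41/100+59/100→1. L = 249/100 ≈ 2.4900.
Efficiency = H/L = 2.4113/2.4900 = 96.8%.

96.8%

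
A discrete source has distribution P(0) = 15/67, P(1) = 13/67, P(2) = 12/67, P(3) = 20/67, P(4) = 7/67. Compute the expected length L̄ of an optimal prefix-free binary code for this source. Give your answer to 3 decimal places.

2.284 bits/symbol

Repeatedly combine the two least-probable nodes; the expected code length is the sum of the merged weights.
merge 7/67 + 12/67 → 19/67
merge 13/67 + 15/67 → 28/67
merge 19/67 + 20/67 → 39/67
merge 28/67 + 39/67 → 1
L = 19/67 + 28/67 + 39/67 + 1 = 153/67 ≈ 2.284 bits/symbol.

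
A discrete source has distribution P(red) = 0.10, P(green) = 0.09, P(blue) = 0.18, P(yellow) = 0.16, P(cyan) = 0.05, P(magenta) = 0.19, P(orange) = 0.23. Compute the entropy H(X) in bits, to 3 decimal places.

2.672 bits

H = −Σ pᵢ log₂ pᵢ.
−0.10·log₂(0.10) = 0.3322
−0.09·log₂(0.09) = 0.3127
−0.18·log₂(0.18) = 0.4453
−0.16·log₂(0.16) = 0.4230
−0.05·log₂(0.05) = 0.2161
−0.19·log₂(0.19) = 0.4552
−0.23·log₂(0.23) = 0.4877
Sum ≈ 2.6722 → 2.672 bits.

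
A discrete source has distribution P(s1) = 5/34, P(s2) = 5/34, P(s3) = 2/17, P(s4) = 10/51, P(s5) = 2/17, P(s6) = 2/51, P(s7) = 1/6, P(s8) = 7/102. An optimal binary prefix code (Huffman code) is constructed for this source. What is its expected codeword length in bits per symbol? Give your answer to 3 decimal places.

2.912 bits/symbol

Repeatedly combine the two least-probable nodes; the expected code length is the sum of the merged weights.
merge 2/51 + 7/102 → 11/102
merge 11/102 + 2/17 → 23/102
merge 2/17 + 5/34 → 9/34
merge 5/34 + 1/6 → 16/51
merge 10/51 + 23/102 → 43/102
merge 9/34 + 16/51 → 59/102
merge 43/102 + 59/102 → 1
L = 11/102 + 23/102 + 9/34 + 16/51 + 43/102 + 59/102 + 1 = 99/34 ≈ 2.912 bits/symbol.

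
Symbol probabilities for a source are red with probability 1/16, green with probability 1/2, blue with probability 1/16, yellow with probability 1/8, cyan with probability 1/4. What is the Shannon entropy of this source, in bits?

Each probability is a power of 1/2, so log₂(1/p) is an integer.
H = Σ p·log₂(1/p) = 1/16·4 + 1/2·1 + 1/16·4 + 1/8·3 + 1/4·2 = 1.875 bits.

1.875 bits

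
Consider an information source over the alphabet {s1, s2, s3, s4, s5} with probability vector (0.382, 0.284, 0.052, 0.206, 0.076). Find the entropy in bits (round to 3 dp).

2.020 bits

H = −Σ pᵢ log₂ pᵢ.
−0.382·log₂(0.382) = 0.5304
−0.284·log₂(0.284) = 0.5158
−0.052·log₂(0.052) = 0.2218
−0.206·log₂(0.206) = 0.4695
−0.076·log₂(0.076) = 0.2826
Sum ≈ 2.0200 → 2.020 bits.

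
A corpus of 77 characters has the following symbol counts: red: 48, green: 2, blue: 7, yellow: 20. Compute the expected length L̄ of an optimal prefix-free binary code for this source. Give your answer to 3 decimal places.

1.494 bits/symbol

Probabilities are the counts divided by 77.
Repeatedly combine the two least-probable nodes; the expected code length is the sum of the merged weights.
merge 2/77 + 1/11 → 9/77
merge 9/77 + 20/77 → 29/77
merge 29/77 + 48/77 → 1
L = 9/77 + 29/77 + 1 = 115/77 ≈ 1.494 bits/symbol.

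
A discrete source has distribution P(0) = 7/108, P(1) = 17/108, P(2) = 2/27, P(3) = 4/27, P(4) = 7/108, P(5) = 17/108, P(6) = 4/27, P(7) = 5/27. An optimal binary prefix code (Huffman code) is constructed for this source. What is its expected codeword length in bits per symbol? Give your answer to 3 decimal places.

Repeatedly combine the two least-probable nodes; the expected code length is the sum of the merged weights.
merge 7/108 + 7/108 → 7/54
merge 2/27 + 7/54 → 11/54
merge 4/27 + 4/27 → 8/27
merge 17/108 + 17/108 → 17/54
merge 5/27 + 11/54 → 7/18
merge 8/27 + 17/54 → 11/18
merge 7/18 + 11/18 → 1
L = 7/54 + 11/54 + 8/27 + 17/54 + 7/18 + 11/18 + 1 = 53/18 ≈ 2.944 bits/symbol.

2.944 bits/symbol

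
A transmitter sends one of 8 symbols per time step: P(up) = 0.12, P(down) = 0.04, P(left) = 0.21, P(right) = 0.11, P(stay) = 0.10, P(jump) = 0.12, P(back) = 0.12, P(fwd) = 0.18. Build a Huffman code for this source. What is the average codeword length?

2.93 bits/symbol

Repeatedly combine the two least-probable nodes; the expected code length is the sum of the merged weights.
merge 1/25 + 1/10 → 7/50
merge 11/100 + 3/25 → 23/100
merge 3/25 + 3/25 → 6/25
merge 7/50 + 9/50 → 8/25
merge 21/100 + 23/100 → 11/25
merge 6/25 + 8/25 → 14/25
merge 11/25 + 14/25 → 1
L = 7/50 + 23/100 + 6/25 + 8/25 + 11/25 + 14/25 + 1 = 293/100 = 2.93 bits/symbol.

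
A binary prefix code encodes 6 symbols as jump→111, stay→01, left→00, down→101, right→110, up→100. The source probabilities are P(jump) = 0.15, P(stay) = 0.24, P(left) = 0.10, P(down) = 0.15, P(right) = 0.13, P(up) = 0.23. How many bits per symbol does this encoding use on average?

2.66 bits/symbol

L̄ = Σ pᵢ·ℓᵢ = 0.15·3 + 0.24·2 + 0.10·2 + 0.15·3 + 0.13·3 + 0.23·3 = 2.66 bits/symbol.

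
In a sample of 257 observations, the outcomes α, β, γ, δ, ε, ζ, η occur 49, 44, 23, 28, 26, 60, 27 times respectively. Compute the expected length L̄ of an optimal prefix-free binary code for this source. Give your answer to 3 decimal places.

2.767 bits/symbol

Probabilities are the counts divided by 257.
Repeatedly combine the two least-probable nodes; the expected code length is the sum of the merged weights.
merge 23/257 + 26/257 → 49/257
merge 27/257 + 28/257 → 55/257
merge 44/257 + 49/257 → 93/257
merge 49/257 + 55/257 → 104/257
merge 60/257 + 93/257 → 153/257
merge 104/257 + 153/257 → 1
L = 49/257 + 55/257 + 93/257 + 104/257 + 153/257 + 1 = 711/257 ≈ 2.767 bits/symbol.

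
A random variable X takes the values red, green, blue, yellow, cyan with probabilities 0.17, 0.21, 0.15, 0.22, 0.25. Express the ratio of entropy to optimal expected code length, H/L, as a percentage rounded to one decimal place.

99.1%

Entropy H = −Σ p log₂ p ≈ 2.2985 bits.
Huffman merges: 3/20+17/100→8/25; 21/100+11/50→43/100; 1/4+8/25→57/100; 43/100+57/100→1. L = 58/25 ≈ 2.3200.
Efficiency = H/L = 2.2985/2.3200 = 99.1%.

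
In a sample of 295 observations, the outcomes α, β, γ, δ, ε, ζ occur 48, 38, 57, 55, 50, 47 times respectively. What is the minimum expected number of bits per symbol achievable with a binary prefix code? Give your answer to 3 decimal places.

2.620 bits/symbol

Probabilities are the counts divided by 295.
Repeatedly combine the two least-probable nodes; the expected code length is the sum of the merged weights.
merge 38/295 + 47/295 → 17/59
merge 48/295 + 10/59 → 98/295
merge 11/59 + 57/295 → 112/295
merge 17/59 + 98/295 → 183/295
merge 112/295 + 183/295 → 1
L = 17/59 + 98/295 + 112/295 + 183/295 + 1 = 773/295 ≈ 2.620 bits/symbol.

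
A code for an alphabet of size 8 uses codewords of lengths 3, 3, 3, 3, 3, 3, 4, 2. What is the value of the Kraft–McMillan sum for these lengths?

1.0625

With common denominator 2^4 = 16: Σ 2^(−ℓᵢ) = 2/16 + 2/16 + 2/16 + 2/16 + 2/16 + 2/16 + 1/16 + 4/16 = 17/16 = 1.0625.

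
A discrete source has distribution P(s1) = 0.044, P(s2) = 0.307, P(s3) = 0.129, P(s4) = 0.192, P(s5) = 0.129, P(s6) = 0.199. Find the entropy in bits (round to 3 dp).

H = −Σ pᵢ log₂ pᵢ.
−0.044·log₂(0.044) = 0.1983
−0.307·log₂(0.307) = 0.5230
−0.129·log₂(0.129) = 0.3811
−0.192·log₂(0.192) = 0.4571
−0.129·log₂(0.129) = 0.3811
−0.199·log₂(0.199) = 0.4635
Sum ≈ 2.4042 → 2.404 bits.

2.404 bits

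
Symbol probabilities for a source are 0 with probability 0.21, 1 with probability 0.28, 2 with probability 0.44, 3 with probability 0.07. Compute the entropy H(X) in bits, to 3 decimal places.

H = −Σ pᵢ log₂ pᵢ.
−0.21·log₂(0.21) = 0.4728
−0.28·log₂(0.28) = 0.5142
−0.44·log₂(0.44) = 0.5211
−0.07·log₂(0.07) = 0.2686
Sum ≈ 1.7767 → 1.777 bits.

1.777 bits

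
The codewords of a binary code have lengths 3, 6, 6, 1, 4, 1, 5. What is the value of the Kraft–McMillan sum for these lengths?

With common denominator 2^6 = 64: Σ 2^(−ℓᵢ) = 8/64 + 1/64 + 1/64 + 32/64 + 4/64 + 32/64 + 2/64 = 80/64 = 1.25.

1.25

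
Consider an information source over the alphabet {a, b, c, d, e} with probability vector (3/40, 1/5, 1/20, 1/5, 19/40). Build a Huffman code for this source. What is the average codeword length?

1.975 bits/symbol

Repeatedly combine the two least-probable nodes; the expected code length is the sum of the merged weights.
merge 1/20 + 3/40 → 1/8
merge 1/8 + 1/5 → 13/40
merge 1/5 + 13/40 → 21/40
merge 19/40 + 21/40 → 1
L = 1/8 + 13/40 + 21/40 + 1 = 79/40 = 1.975 bits/symbol.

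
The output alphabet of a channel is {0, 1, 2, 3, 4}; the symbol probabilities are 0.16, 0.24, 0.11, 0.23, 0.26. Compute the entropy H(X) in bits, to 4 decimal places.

H = −Σ pᵢ log₂ pᵢ.
−0.16·log₂(0.16) = 0.4230
−0.24·log₂(0.24) = 0.4941
−0.11·log₂(0.11) = 0.3503
−0.23·log₂(0.23) = 0.4877
−0.26·log₂(0.26) = 0.5053
Sum ≈ 2.2604 → 2.2604 bits.

2.2604 bits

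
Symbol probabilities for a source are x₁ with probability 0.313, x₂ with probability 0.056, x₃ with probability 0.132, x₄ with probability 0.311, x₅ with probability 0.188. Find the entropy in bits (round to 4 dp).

2.1204 bits

H = −Σ pᵢ log₂ pᵢ.
−0.313·log₂(0.313) = 0.5245
−0.056·log₂(0.056) = 0.2329
−0.132·log₂(0.132) = 0.3856
−0.311·log₂(0.311) = 0.5240
−0.188·log₂(0.188) = 0.4533
Sum ≈ 2.1204 → 2.1204 bits.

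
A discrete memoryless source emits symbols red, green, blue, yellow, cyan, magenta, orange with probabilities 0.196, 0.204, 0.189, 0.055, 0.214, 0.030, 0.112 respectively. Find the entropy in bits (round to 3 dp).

2.595 bits

H = −Σ pᵢ log₂ pᵢ.
−0.196·log₂(0.196) = 0.4608
−0.204·log₂(0.204) = 0.4678
−0.189·log₂(0.189) = 0.4543
−0.055·log₂(0.055) = 0.2301
−0.214·log₂(0.214) = 0.4760
−0.030·log₂(0.030) = 0.1518
−0.112·log₂(0.112) = 0.3537
Sum ≈ 2.5946 → 2.595 bits.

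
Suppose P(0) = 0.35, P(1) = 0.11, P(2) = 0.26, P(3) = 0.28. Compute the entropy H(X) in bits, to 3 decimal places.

H = −Σ pᵢ log₂ pᵢ.
−0.35·log₂(0.35) = 0.5301
−0.11·log₂(0.11) = 0.3503
−0.26·log₂(0.26) = 0.5053
−0.28·log₂(0.28) = 0.5142
Sum ≈ 1.8999 → 1.900 bits.

1.900 bits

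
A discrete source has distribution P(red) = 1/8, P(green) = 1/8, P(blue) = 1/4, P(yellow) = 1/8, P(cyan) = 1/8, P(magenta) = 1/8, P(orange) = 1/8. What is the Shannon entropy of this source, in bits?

2.75 bits

Each probability is a power of 1/2, so log₂(1/p) is an integer.
H = Σ p·log₂(1/p) = 1/8·3 + 1/8·3 + 1/4·2 + 1/8·3 + 1/8·3 + 1/8·3 + 1/8·3 = 2.75 bits.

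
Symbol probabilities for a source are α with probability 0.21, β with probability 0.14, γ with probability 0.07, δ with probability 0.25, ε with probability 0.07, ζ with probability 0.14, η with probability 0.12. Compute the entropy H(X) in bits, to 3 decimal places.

2.671 bits

H = −Σ pᵢ log₂ pᵢ.
−0.21·log₂(0.21) = 0.4728
−0.14·log₂(0.14) = 0.3971
−0.07·log₂(0.07) = 0.2686
−0.25·log₂(0.25) = 0.5000
−0.07·log₂(0.07) = 0.2686
−0.14·log₂(0.14) = 0.3971
−0.12·log₂(0.12) = 0.3671
Sum ≈ 2.6712 → 2.671 bits.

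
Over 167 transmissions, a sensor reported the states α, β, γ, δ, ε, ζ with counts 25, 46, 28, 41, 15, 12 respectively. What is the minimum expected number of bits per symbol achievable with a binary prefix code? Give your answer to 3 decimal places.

Probabilities are the counts divided by 167.
Repeatedly combine the two least-probable nodes; the expected code length is the sum of the merged weights.
merge 12/167 + 15/167 → 27/167
merge 25/167 + 27/167 → 52/167
merge 28/167 + 41/167 → 69/167
merge 46/167 + 52/167 → 98/167
merge 69/167 + 98/167 → 1
L = 27/167 + 52/167 + 69/167 + 98/167 + 1 = 413/167 ≈ 2.473 bits/symbol.

2.473 bits/symbol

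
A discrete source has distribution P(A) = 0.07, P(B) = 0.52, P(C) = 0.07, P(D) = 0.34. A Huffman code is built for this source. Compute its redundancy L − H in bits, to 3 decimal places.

0.063 bits

Entropy H = −Σ p log₂ p ≈ 1.5569 bits.
Huffman merges: 7/100+7/100→7/50; 7/50+17/50→12/25; 12/25+13/25→1. L = 81/50 ≈ 1.6200.
L − H = 1.6200 − 1.5569 = 0.063 bits.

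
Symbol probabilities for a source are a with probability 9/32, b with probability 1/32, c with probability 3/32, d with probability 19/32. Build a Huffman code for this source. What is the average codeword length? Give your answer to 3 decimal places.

1.531 bits/symbol

Repeatedly combine the two least-probable nodes; the expected code length is the sum of the merged weights.
merge 1/32 + 3/32 → 1/8
merge 1/8 + 9/32 → 13/32
merge 13/32 + 19/32 → 1
L = 1/8 + 13/32 + 1 = 49/32 ≈ 1.531 bits/symbol.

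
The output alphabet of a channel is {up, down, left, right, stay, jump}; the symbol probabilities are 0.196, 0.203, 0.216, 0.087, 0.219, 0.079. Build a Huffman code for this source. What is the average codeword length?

2.528 bits/symbol

Repeatedly combine the two least-probable nodes; the expected code length is the sum of the merged weights.
merge 79/1000 + 87/1000 → 83/500
merge 83/500 + 49/250 → 181/500
merge 203/1000 + 27/125 → 419/1000
merge 219/1000 + 181/500 → 581/1000
merge 419/1000 + 581/1000 → 1
L = 83/500 + 181/500 + 419/1000 + 581/1000 + 1 = 316/125 = 2.528 bits/symbol.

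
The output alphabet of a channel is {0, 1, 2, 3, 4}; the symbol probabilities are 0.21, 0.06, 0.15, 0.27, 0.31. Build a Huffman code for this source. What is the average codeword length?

2.21 bits/symbol

Repeatedly combine the two least-probable nodes; the expected code length is the sum of the merged weights.
merge 3/50 + 3/20 → 21/100
merge 21/100 + 21/100 → 21/50
merge 27/100 + 31/100 → 29/50
merge 21/50 + 29/50 → 1
L = 21/100 + 21/50 + 29/50 + 1 = 221/100 = 2.21 bits/symbol.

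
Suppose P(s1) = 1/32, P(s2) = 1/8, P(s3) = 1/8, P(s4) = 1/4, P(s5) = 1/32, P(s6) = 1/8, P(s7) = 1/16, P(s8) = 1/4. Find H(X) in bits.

Each probability is a power of 1/2, so log₂(1/p) is an integer.
H = Σ p·log₂(1/p) = 1/32·5 + 1/8·3 + 1/8·3 + 1/4·2 + 1/32·5 + 1/8·3 + 1/16·4 + 1/4·2 = 2.6875 bits.

2.6875 bits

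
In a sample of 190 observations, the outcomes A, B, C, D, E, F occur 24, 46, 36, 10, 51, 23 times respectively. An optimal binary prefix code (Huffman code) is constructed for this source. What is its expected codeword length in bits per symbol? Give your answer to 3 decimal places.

2.474 bits/symbol

Probabilities are the counts divided by 190.
Repeatedly combine the two least-probable nodes; the expected code length is the sum of the merged weights.
merge 1/19 + 23/190 → 33/190
merge 12/95 + 33/190 → 3/10
merge 18/95 + 23/95 → 41/95
merge 51/190 + 3/10 → 54/95
merge 41/95 + 54/95 → 1
L = 33/190 + 3/10 + 41/95 + 54/95 + 1 = 47/19 ≈ 2.474 bits/symbol.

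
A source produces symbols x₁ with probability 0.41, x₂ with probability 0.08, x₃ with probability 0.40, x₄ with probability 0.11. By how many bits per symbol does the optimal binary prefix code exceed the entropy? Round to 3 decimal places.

0.082 bits

Entropy H = −Σ p log₂ p ≈ 1.6980 bits.
Huffman merges: 2/25+11/100→19/100; 19/100+2/5→59/100; 41/100+59/100→1. L = 89/50 ≈ 1.7800.
L − H = 1.7800 − 1.6980 = 0.082 bits.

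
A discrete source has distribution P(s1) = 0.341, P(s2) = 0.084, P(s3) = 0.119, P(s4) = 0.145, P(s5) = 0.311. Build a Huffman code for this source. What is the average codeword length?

2.203 bits/symbol

Repeatedly combine the two least-probable nodes; the expected code length is the sum of the merged weights.
merge 21/250 + 119/1000 → 203/1000
merge 29/200 + 203/1000 → 87/250
merge 311/1000 + 341/1000 → 163/250
merge 87/250 + 163/250 → 1
L = 203/1000 + 87/250 + 163/250 + 1 = 2203/1000 = 2.203 bits/symbol.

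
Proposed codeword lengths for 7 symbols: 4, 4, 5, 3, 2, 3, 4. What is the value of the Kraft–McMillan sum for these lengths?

0.71875

With common denominator 2^5 = 32: Σ 2^(−ℓᵢ) = 2/32 + 2/32 + 1/32 + 4/32 + 8/32 + 4/32 + 2/32 = 23/32 = 0.71875.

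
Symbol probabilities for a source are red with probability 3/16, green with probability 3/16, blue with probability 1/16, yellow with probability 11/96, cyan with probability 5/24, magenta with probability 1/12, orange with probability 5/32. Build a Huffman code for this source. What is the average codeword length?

Repeatedly combine the two least-probable nodes; the expected code length is the sum of the merged weights.
merge 1/16 + 1/12 → 7/48
merge 11/96 + 7/48 → 25/96
merge 5/32 + 3/16 → 11/32
merge 3/16 + 5/24 → 19/48
merge 25/96 + 11/32 → 29/48
merge 19/48 + 29/48 → 1
L = 7/48 + 25/96 + 11/32 + 19/48 + 29/48 + 1 = 11/4 = 2.75 bits/symbol.

2.75 bits/symbol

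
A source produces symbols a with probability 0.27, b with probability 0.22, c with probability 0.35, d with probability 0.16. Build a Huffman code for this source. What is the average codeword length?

2 bits/symbol

Repeatedly combine the two least-probable nodes; the expected code length is the sum of the merged weights.
merge 4/25 + 11/50 → 19/50
merge 27/100 + 7/20 → 31/50
merge 19/50 + 31/50 → 1
L = 19/50 + 31/50 + 1 = 2 bits/symbol.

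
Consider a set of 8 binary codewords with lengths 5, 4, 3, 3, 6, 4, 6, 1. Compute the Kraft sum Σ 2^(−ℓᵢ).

With common denominator 2^6 = 64: Σ 2^(−ℓᵢ) = 2/64 + 4/64 + 8/64 + 8/64 + 1/64 + 4/64 + 1/64 + 32/64 = 60/64 = 0.9375.

0.9375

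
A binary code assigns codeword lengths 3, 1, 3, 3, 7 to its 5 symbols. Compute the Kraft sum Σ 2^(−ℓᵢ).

0.8828125

With common denominator 2^7 = 128: Σ 2^(−ℓᵢ) = 16/128 + 64/128 + 16/128 + 16/128 + 1/128 = 113/128 = 0.8828125.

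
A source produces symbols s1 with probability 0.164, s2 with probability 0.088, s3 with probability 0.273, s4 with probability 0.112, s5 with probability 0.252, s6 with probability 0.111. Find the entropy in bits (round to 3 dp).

2.455 bits

H = −Σ pᵢ log₂ pᵢ.
−0.164·log₂(0.164) = 0.4278
−0.088·log₂(0.088) = 0.3086
−0.273·log₂(0.273) = 0.5113
−0.112·log₂(0.112) = 0.3537
−0.252·log₂(0.252) = 0.5011
−0.111·log₂(0.111) = 0.3520
Sum ≈ 2.4545 → 2.455 bits.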